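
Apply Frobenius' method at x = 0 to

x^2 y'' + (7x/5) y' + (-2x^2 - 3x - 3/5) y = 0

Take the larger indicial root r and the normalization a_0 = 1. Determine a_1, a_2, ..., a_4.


Write in Frobenius form y'' + (p(x)/x) y' + (q(x)/x^2) y = 0:
  p(x) = 7/5,  q(x) = -2x^2 - 3x - 3/5.
Indicial equation: r(r-1) + (7/5) r + (-3/5) = 0 -> roots r_1 = 3/5, r_2 = -1.
Take r = r_1 = 3/5. Let y(x) = x^r sum_{n>=0} a_n x^n with a_0 = 1.
Substitute y = x^r sum a_n x^n and match x^{r+n}. The recurrence is
  D(n) a_n - 3 a_{n-1} - 2 a_{n-2} = 0,  where D(n) = (r+n)(r+n-1) + (7/5)(r+n) + (-3/5).
  a_n = [3 a_{n-1} + 2 a_{n-2}] / D(n).
Since the indicial polynomial factors as (r - r_1)(r - r_2), D(n) = (r_1 + n - r_1)(r_1 + n - r_2) = n(n + 8/5).
Evaluating step by step (a_0 = 1):
  n = 1: D(1) = 1(1 + 8/5) = 13/5; numerator = 3(1) = 3; a_1 = (3)/(13/5) = 15/13
  n = 2: D(2) = 2(2 + 8/5) = 36/5; numerator = 3(15/13) + 2(1) = 71/13; a_2 = (71/13)/(36/5) = 355/468
  n = 3: D(3) = 3(3 + 8/5) = 69/5; numerator = 3(355/468) + 2(15/13) = 55/12; a_3 = (55/12)/(69/5) = 275/828
  n = 4: D(4) = 4(4 + 8/5) = 112/5; numerator = 3(275/828) + 2(355/468) = 27055/10764; a_4 = (27055/10764)/(112/5) = 19325/172224

r = 3/5; a_0 = 1; a_1 = 15/13; a_2 = 355/468; a_3 = 275/828; a_4 = 19325/172224


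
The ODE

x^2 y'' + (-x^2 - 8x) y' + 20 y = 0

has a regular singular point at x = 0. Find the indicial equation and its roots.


Divide by x^2 to reach normal form y'' + P_1(x) y' + P_2(x) y = 0 with P_1(x) = -1 - 8/x and P_2(x) = 20/x^2.
x = 0 is a singular point because the y'-coefficient -1 - 8/x has a pole at x = 0 and the y-coefficient 20/x^2 has a pole at x = 0.
It is a regular singular point because x P_1(x) = p(x) = -x - 8 and x^2 P_2(x) = q(x) = 20 are polynomials, hence analytic at x = 0.
p(0) = -8,  q(0) = 20.
Indicial equation: r(r-1) + p(0) r + q(0) = 0, i.e. r^2 + (p(0) - 1) r + q(0) = 0, i.e. r^2 - 9 r + 20 = 0.
Discriminant: (-9)^2 - 4(20) = 1, so r = (9 ± 1)/2.
Solving: r_1 = 5, r_2 = 4.

indicial: r^2 - 9 r + 20 = 0; roots r_1 = 5, r_2 = 4


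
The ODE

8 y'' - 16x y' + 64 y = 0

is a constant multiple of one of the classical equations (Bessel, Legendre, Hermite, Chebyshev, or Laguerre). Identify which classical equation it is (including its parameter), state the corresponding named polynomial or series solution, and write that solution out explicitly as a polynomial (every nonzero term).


All three coefficients share the factor 8; dividing through by 8 gives  y'' - 2x y' + 8 y = 0.
This matches the Hermite equation y'' - 2x y' + 2n y = 0 with 2n = 8, so n = 4; the polynomial solution is H_4(x).
With y = sum_k a_k x^k, matching x^k gives (k+2)(k+1) a_{k+2} = 2(k - n) a_k = 2(k - 4) a_k. The right side vanishes at k = 4, so the series with the parity of 4 terminates at degree 4.
Standard normalization: leading coefficient of H_n is 2^n, so a_4 = 2^4 = 16. Work downward with a_k = (k+1)(k+2) a_{k+2} / (2(k - n)):
  a_2 = (3)(4)(16) / (2(2 - 4)) = 192/(-4) = -48
  a_0 = (1)(2)(-48) / (2(0 - 4)) = -96/(-8) = 12
Hence H_4(x) = 16 x^4 - 48 x^2 + 12.

H_4(x); series = 16 x^4 - 48 x^2 + 12


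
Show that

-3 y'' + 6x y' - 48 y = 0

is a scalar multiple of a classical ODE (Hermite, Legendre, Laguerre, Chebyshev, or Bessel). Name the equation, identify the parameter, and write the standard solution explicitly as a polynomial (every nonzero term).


All three coefficients share the factor -3; dividing through by -3 gives  y'' - 2x y' + 16 y = 0.
This matches the Hermite equation y'' - 2x y' + 2n y = 0 with 2n = 16, so n = 8; the polynomial solution is H_8(x).
With y = sum_k a_k x^k, matching x^k gives (k+2)(k+1) a_{k+2} = 2(k - n) a_k = 2(k - 8) a_k. The right side vanishes at k = 8, so the series with the parity of 8 terminates at degree 8.
Standard normalization: leading coefficient of H_n is 2^n, so a_8 = 2^8 = 256. Work downward with a_k = (k+1)(k+2) a_{k+2} / (2(k - n)):
  a_6 = (7)(8)(256) / (2(6 - 8)) = 14336/(-4) = -3584
  a_4 = (5)(6)(-3584) / (2(4 - 8)) = -107520/(-8) = 13440
  a_2 = (3)(4)(13440) / (2(2 - 8)) = 161280/(-12) = -13440
  a_0 = (1)(2)(-13440) / (2(0 - 8)) = -26880/(-16) = 1680
Hence H_8(x) = 256 x^8 - 3584 x^6 + 13440 x^4 - 13440 x^2 + 1680.

H_8(x); series = 256 x^8 - 3584 x^6 + 13440 x^4 - 13440 x^2 + 1680


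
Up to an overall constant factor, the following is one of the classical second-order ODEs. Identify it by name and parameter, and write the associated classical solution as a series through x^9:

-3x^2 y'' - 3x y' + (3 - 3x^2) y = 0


All three coefficients share the factor -3; dividing through by -3 gives  x^2 y'' + x y' + (x^2 - 1) y = 0.
This matches the Bessel equation x^2 y'' + x y' + (x^2 - nu^2) y = 0 with nu^2 = 1, so nu = 1; the solution bounded at x = 0 is J_1(x).
Frobenius at x = 0: indicial roots ±nu; for r = nu the recurrence k(k + 2nu) c_k = -c_{k-2} gives the standard series J_nu(x) = sum_{k>=0} (-1)^k / (k! (k+nu)!) (x/2)^(2k+nu). Evaluate the first 5 terms:
  k = 0: (-1)^0 / (0! * 1! * 2^1) x^1 = 1/(1*1*2) x^1 = (1/2) x^1
  k = 1: (-1)^1 / (1! * 2! * 2^3) x^3 = -1/(1*2*8) x^3 = (-1/16) x^3
  k = 2: (-1)^2 / (2! * 3! * 2^5) x^5 = 1/(2*6*32) x^5 = (1/384) x^5
  k = 3: (-1)^3 / (3! * 4! * 2^7) x^7 = -1/(6*24*128) x^7 = (-1/18432) x^7
  k = 4: (-1)^4 / (4! * 5! * 2^9) x^9 = 1/(24*120*512) x^9 = (1/1474560) x^9
Hence J_1(x) = x^9/1474560 - x^7/18432 + x^5/384 - x^3/16 + x/2 + ....

J_1(x); series = x^9/1474560 - x^7/18432 + x^5/384 - x^3/16 + x/2


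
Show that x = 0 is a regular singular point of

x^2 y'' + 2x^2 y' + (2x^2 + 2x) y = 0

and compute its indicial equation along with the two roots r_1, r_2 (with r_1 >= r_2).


Divide by x^2 to reach normal form y'' + P_1(x) y' + P_2(x) y = 0 with P_1(x) = 2 and P_2(x) = 2 + 2/x.
x = 0 is a singular point because the y-coefficient 2 + 2/x has a pole at x = 0.
It is a regular singular point because x P_1(x) = p(x) = 2x and x^2 P_2(x) = q(x) = 2x^2 + 2x are polynomials, hence analytic at x = 0.
p(0) = 0,  q(0) = 0.
Indicial equation: r(r-1) + p(0) r + q(0) = 0, i.e. r^2 + (p(0) - 1) r + q(0) = 0, i.e. r^2 - 1 r = 0.
Discriminant: (-1)^2 - 4(0) = 1, so r = (1 ± 1)/2.
Solving: r_1 = 1, r_2 = 0.

indicial: r^2 - 1 r = 0; roots r_1 = 1, r_2 = 0


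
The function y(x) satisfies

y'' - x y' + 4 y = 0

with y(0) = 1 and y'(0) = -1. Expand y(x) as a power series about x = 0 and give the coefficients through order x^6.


Ansatz: y(x) = sum_{n>=0} a_n x^n, so y'(x) = sum_{n>=1} n a_n x^(n-1) and y''(x) = sum_{n>=2} n(n-1) a_n x^(n-2).
Substitute into P(x) y'' + Q(x) y' + R(x) y = 0 with P(x) = 1, Q(x) = -x, R(x) = 4, and match powers of x.
Initial conditions: a_0 = 1, a_1 = -1.
Setting the coefficient of each power of x to zero and solving order by order (substituting the coefficients already found):
  x^0: 2 a_2 + 4 a_0 = 0  ->  2 a_2 = -4 a_0 = -4  ->  a_2 = -2
  x^1: 6 a_3 + 3 a_1 = 0  ->  6 a_3 = -3 a_1 = 3  ->  a_3 = 1/2
  x^2: 12 a_4 + 2 a_2 = 0  ->  12 a_4 = -2 a_2 = 4  ->  a_4 = 1/3
  x^3: 20 a_5 + a_3 = 0  ->  20 a_5 = -a_3 = -1/2  ->  a_5 = -1/40
  x^4: 30 a_6 = 0  ->  a_6 = 0
Truncated series: y(x) = 1 - x - 2 x^2 + (1/2) x^3 + (1/3) x^4 - (1/40) x^5 + O(x^7).

a_0 = 1; a_1 = -1; a_2 = -2; a_3 = 1/2; a_4 = 1/3; a_5 = -1/40; a_6 = 0


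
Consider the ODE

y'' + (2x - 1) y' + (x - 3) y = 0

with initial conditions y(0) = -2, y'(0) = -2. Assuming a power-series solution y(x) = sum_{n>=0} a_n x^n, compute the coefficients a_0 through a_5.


Ansatz: y(x) = sum_{n>=0} a_n x^n, so y'(x) = sum_{n>=1} n a_n x^(n-1) and y''(x) = sum_{n>=2} n(n-1) a_n x^(n-2).
Substitute into P(x) y'' + Q(x) y' + R(x) y = 0 with P(x) = 1, Q(x) = 2x - 1, R(x) = x - 3, and match powers of x.
Initial conditions: a_0 = -2, a_1 = -2.
Setting the coefficient of each power of x to zero and solving order by order (substituting the coefficients already found):
  x^0: 2 a_2 - a_1 - 3 a_0 = 0  ->  2 a_2 = a_1 + 3 a_0 = -8  ->  a_2 = -4
  x^1: 6 a_3 - 2 a_2 - a_1 + a_0 = 0  ->  6 a_3 = 2 a_2 + a_1 - a_0 = -8  ->  a_3 = -4/3
  x^2: 12 a_4 - 3 a_3 + a_2 + a_1 = 0  ->  12 a_4 = 3 a_3 - a_2 - a_1 = 2  ->  a_4 = 1/6
  x^3: 20 a_5 - 4 a_4 + 3 a_3 + a_2 = 0  ->  20 a_5 = 4 a_4 - 3 a_3 - a_2 = 26/3  ->  a_5 = 13/30
Truncated series: y(x) = -2 - 2 x - 4 x^2 - (4/3) x^3 + (1/6) x^4 + (13/30) x^5 + O(x^6).

a_0 = -2; a_1 = -2; a_2 = -4; a_3 = -4/3; a_4 = 1/6; a_5 = 13/30


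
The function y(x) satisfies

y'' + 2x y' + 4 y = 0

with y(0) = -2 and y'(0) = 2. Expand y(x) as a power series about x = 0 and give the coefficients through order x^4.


Ansatz: y(x) = sum_{n>=0} a_n x^n, so y'(x) = sum_{n>=1} n a_n x^(n-1) and y''(x) = sum_{n>=2} n(n-1) a_n x^(n-2).
Substitute into P(x) y'' + Q(x) y' + R(x) y = 0 with P(x) = 1, Q(x) = 2x, R(x) = 4, and match powers of x.
Initial conditions: a_0 = -2, a_1 = 2.
Setting the coefficient of each power of x to zero and solving order by order (substituting the coefficients already found):
  x^0: 2 a_2 + 4 a_0 = 0  ->  2 a_2 = -4 a_0 = 8  ->  a_2 = 4
  x^1: 6 a_3 + 6 a_1 = 0  ->  6 a_3 = -6 a_1 = -12  ->  a_3 = -2
  x^2: 12 a_4 + 8 a_2 = 0  ->  12 a_4 = -8 a_2 = -32  ->  a_4 = -8/3
Truncated series: y(x) = -2 + 2 x + 4 x^2 - 2 x^3 - (8/3) x^4 + O(x^5).

a_0 = -2; a_1 = 2; a_2 = 4; a_3 = -2; a_4 = -8/3


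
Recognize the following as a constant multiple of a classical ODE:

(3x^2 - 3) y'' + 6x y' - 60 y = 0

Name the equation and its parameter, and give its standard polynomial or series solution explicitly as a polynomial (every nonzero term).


All three coefficients share the factor -3; dividing through by -3 gives  (1 - x^2) y'' - 2x y' + 20 y = 0.
This matches the Legendre equation (1 - x^2) y'' - 2x y' + n(n+1) y = 0 (note the -2x y' term) with n(n+1) = 20, so n = 4; the polynomial solution is P_4(x).
With y = sum_k a_k x^k, matching x^k gives (k+2)(k+1) a_{k+2} = [k(k+1) - n(n+1)] a_k = (k - 4)(k + 5) a_k. The right side vanishes at k = 4, so the series with the parity of 4 terminates at degree 4.
Standard normalization (P_n(1) = 1): leading coefficient (2n)!/(2^n (n!)^2) = 40320/(16*576) = 35/8, so a_4 = 35/8. Work downward with a_k = (k+1)(k+2) a_{k+2} / ((k - 4)(k + 5)):
  a_2 = (3)(4)(35/8) / ((2 - 4)(2 + 5)) = (105/2)/(-14) = -15/4
  a_0 = (1)(2)(-15/4) / ((0 - 4)(0 + 5)) = (-15/2)/(-20) = 3/8
Hence P_4(x) = 35 x^4/8 - 15 x^2/4 + 3/8.

P_4(x); series = 35 x^4/8 - 15 x^2/4 + 3/8


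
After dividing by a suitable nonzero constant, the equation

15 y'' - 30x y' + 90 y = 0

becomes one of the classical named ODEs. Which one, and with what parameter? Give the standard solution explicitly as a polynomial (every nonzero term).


All three coefficients share the factor 15; dividing through by 15 gives  y'' - 2x y' + 6 y = 0.
This matches the Hermite equation y'' - 2x y' + 2n y = 0 with 2n = 6, so n = 3; the polynomial solution is H_3(x).
With y = sum_k a_k x^k, matching x^k gives (k+2)(k+1) a_{k+2} = 2(k - n) a_k = 2(k - 3) a_k. The right side vanishes at k = 3, so the series with the parity of 3 terminates at degree 3.
Standard normalization: leading coefficient of H_n is 2^n, so a_3 = 2^3 = 8. Work downward with a_k = (k+1)(k+2) a_{k+2} / (2(k - n)):
  a_1 = (2)(3)(8) / (2(1 - 3)) = 48/(-4) = -12
Hence H_3(x) = 8 x^3 - 12 x.

H_3(x); series = 8 x^3 - 12 x


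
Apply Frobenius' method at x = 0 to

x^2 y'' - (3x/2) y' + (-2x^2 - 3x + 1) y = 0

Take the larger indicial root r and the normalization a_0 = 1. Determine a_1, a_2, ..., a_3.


Write in Frobenius form y'' + (p(x)/x) y' + (q(x)/x^2) y = 0:
  p(x) = -3/2,  q(x) = -2x^2 - 3x + 1.
Indicial equation: r(r-1) + (-3/2) r + (1) = 0 -> roots r_1 = 2, r_2 = 1/2.
Take r = r_1 = 2. Let y(x) = x^r sum_{n>=0} a_n x^n with a_0 = 1.
Substitute y = x^r sum a_n x^n and match x^{r+n}. The recurrence is
  D(n) a_n - 3 a_{n-1} - 2 a_{n-2} = 0,  where D(n) = (r+n)(r+n-1) + (-3/2)(r+n) + (1).
  a_n = [3 a_{n-1} + 2 a_{n-2}] / D(n).
Since the indicial polynomial factors as (r - r_1)(r - r_2), D(n) = (r_1 + n - r_1)(r_1 + n - r_2) = n(n + 3/2).
Evaluating step by step (a_0 = 1):
  n = 1: D(1) = 1(1 + 3/2) = 5/2; numerator = 3(1) = 3; a_1 = (3)/(5/2) = 6/5
  n = 2: D(2) = 2(2 + 3/2) = 7; numerator = 3(6/5) + 2(1) = 28/5; a_2 = (28/5)/(7) = 4/5
  n = 3: D(3) = 3(3 + 3/2) = 27/2; numerator = 3(4/5) + 2(6/5) = 24/5; a_3 = (24/5)/(27/2) = 16/45

r = 2; a_0 = 1; a_1 = 6/5; a_2 = 4/5; a_3 = 16/45


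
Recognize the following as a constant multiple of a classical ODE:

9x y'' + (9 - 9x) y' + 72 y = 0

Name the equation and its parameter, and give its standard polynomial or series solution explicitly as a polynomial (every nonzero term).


All three coefficients share the factor 9; dividing through by 9 gives  x y'' + (1 - x) y' + 8 y = 0.
This matches the Laguerre equation x y'' + (1 - x) y' + n y = 0 with n = 8; the polynomial solution is L_8(x).
With y = sum_k a_k x^k, matching x^k gives (k+1)k a_{k+1} + (k+1) a_{k+1} - k a_k + n a_k = 0, i.e. (k+1)^2 a_{k+1} = (k - n) a_k = (k - 8) a_k. The right side vanishes at k = 8, so the series terminates at degree 8.
Standard normalization L_n(0) = 1 gives a_0 = 1. Work upward with a_{k+1} = (k - 8) a_k / (k+1)^2:
  a_1 = (0 - 8)(1) / 1^2 = -8/1 = -8
  a_2 = (1 - 8)(-8) / 2^2 = 56/4 = 14
  a_3 = (2 - 8)(14) / 3^2 = -84/9 = -28/3
  a_4 = (3 - 8)(-28/3) / 4^2 = (140/3)/16 = 35/12
  a_5 = (4 - 8)(35/12) / 5^2 = (-35/3)/25 = -7/15
  a_6 = (5 - 8)(-7/15) / 6^2 = (7/5)/36 = 7/180
  a_7 = (6 - 8)(7/180) / 7^2 = (-7/90)/49 = -1/630
  a_8 = (7 - 8)(-1/630) / 8^2 = (1/630)/64 = 1/40320
Hence L_8(x) = x^8/40320 - x^7/630 + 7 x^6/180 - 7 x^5/15 + 35 x^4/12 - 28 x^3/3 + 14 x^2 - 8 x + 1.

L_8(x); series = x^8/40320 - x^7/630 + 7 x^6/180 - 7 x^5/15 + 35 x^4/12 - 28 x^3/3 + 14 x^2 - 8 x + 1


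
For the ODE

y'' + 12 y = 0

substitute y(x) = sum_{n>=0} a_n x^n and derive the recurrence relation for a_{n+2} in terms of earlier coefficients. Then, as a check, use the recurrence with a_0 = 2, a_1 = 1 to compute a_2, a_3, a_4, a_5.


Substitute y = sum_n a_n x^n into y'' + (const) y = 0.
y''(x) = sum_{n>=0} (n+2)(n+1) a_{n+2} x^n.
The ODE becomes sum_n [(n+2)(n+1) a_{n+2} + 12 a_n] x^n = 0.
Setting each coefficient to zero gives the recurrence:
  (n+2)(n+1) a_{n+2} + 12 a_n = 0,
  a_{n+2} = -12 / ((n+1)(n+2)) a_n.

Check with a_0 = 2, a_1 = 1 (apply the recurrence for n = 0, 1, 2, 3): a_0 = 2, a_1 = 1, a_2 = -12, a_3 = -2, a_4 = 12, a_5 = 6/5.

a_{n+2} = -12/((n+1)(n+2)) * a_n; check: a_0 = 2, a_1 = 1, a_2 = -12, a_3 = -2, a_4 = 12, a_5 = 6/5


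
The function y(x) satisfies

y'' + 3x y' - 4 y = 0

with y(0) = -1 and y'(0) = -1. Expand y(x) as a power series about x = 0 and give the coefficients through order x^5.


Ansatz: y(x) = sum_{n>=0} a_n x^n, so y'(x) = sum_{n>=1} n a_n x^(n-1) and y''(x) = sum_{n>=2} n(n-1) a_n x^(n-2).
Substitute into P(x) y'' + Q(x) y' + R(x) y = 0 with P(x) = 1, Q(x) = 3x, R(x) = -4, and match powers of x.
Initial conditions: a_0 = -1, a_1 = -1.
Setting the coefficient of each power of x to zero and solving order by order (substituting the coefficients already found):
  x^0: 2 a_2 - 4 a_0 = 0  ->  2 a_2 = 4 a_0 = -4  ->  a_2 = -2
  x^1: 6 a_3 - a_1 = 0  ->  6 a_3 = a_1 = -1  ->  a_3 = -1/6
  x^2: 12 a_4 + 2 a_2 = 0  ->  12 a_4 = -2 a_2 = 4  ->  a_4 = 1/3
  x^3: 20 a_5 + 5 a_3 = 0  ->  20 a_5 = -5 a_3 = 5/6  ->  a_5 = 1/24
Truncated series: y(x) = -1 - x - 2 x^2 - (1/6) x^3 + (1/3) x^4 + (1/24) x^5 + O(x^6).

a_0 = -1; a_1 = -1; a_2 = -2; a_3 = -1/6; a_4 = 1/3; a_5 = 1/24


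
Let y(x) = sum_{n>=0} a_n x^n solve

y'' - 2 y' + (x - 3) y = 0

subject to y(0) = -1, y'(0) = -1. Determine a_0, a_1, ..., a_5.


Ansatz: y(x) = sum_{n>=0} a_n x^n, so y'(x) = sum_{n>=1} n a_n x^(n-1) and y''(x) = sum_{n>=2} n(n-1) a_n x^(n-2).
Substitute into P(x) y'' + Q(x) y' + R(x) y = 0 with P(x) = 1, Q(x) = -2, R(x) = x - 3, and match powers of x.
Initial conditions: a_0 = -1, a_1 = -1.
Setting the coefficient of each power of x to zero and solving order by order (substituting the coefficients already found):
  x^0: 2 a_2 - 2 a_1 - 3 a_0 = 0  ->  2 a_2 = 2 a_1 + 3 a_0 = -5  ->  a_2 = -5/2
  x^1: 6 a_3 - 4 a_2 - 3 a_1 + a_0 = 0  ->  6 a_3 = 4 a_2 + 3 a_1 - a_0 = -12  ->  a_3 = -2
  x^2: 12 a_4 - 6 a_3 - 3 a_2 + a_1 = 0  ->  12 a_4 = 6 a_3 + 3 a_2 - a_1 = -37/2  ->  a_4 = -37/24
  x^3: 20 a_5 - 8 a_4 - 3 a_3 + a_2 = 0  ->  20 a_5 = 8 a_4 + 3 a_3 - a_2 = -95/6  ->  a_5 = -19/24
Truncated series: y(x) = -1 - x - (5/2) x^2 - 2 x^3 - (37/24) x^4 - (19/24) x^5 + O(x^6).

a_0 = -1; a_1 = -1; a_2 = -5/2; a_3 = -2; a_4 = -37/24; a_5 = -19/24


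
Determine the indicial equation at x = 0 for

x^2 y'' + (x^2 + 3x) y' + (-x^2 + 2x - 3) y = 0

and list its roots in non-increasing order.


Divide by x^2 to reach normal form y'' + P_1(x) y' + P_2(x) y = 0 with P_1(x) = 1 + 3/x and P_2(x) = -1 + 2/x - 3/x^2.
x = 0 is a singular point because the y'-coefficient 1 + 3/x has a pole at x = 0 and the y-coefficient -1 + 2/x - 3/x^2 has a pole at x = 0.
It is a regular singular point because x P_1(x) = p(x) = x + 3 and x^2 P_2(x) = q(x) = -x^2 + 2x - 3 are polynomials, hence analytic at x = 0.
p(0) = 3,  q(0) = -3.
Indicial equation: r(r-1) + p(0) r + q(0) = 0, i.e. r^2 + (p(0) - 1) r + q(0) = 0, i.e. r^2 + 2 r - 3 = 0.
Discriminant: (2)^2 - 4(-3) = 16, so r = (-2 ± 4)/2.
Solving: r_1 = 1, r_2 = -3.

indicial: r^2 + 2 r - 3 = 0; roots r_1 = 1, r_2 = -3


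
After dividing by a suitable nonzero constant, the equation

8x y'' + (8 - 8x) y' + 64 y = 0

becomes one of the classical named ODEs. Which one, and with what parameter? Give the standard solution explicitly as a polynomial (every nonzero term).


All three coefficients share the factor 8; dividing through by 8 gives  x y'' + (1 - x) y' + 8 y = 0.
This matches the Laguerre equation x y'' + (1 - x) y' + n y = 0 with n = 8; the polynomial solution is L_8(x).
With y = sum_k a_k x^k, matching x^k gives (k+1)k a_{k+1} + (k+1) a_{k+1} - k a_k + n a_k = 0, i.e. (k+1)^2 a_{k+1} = (k - n) a_k = (k - 8) a_k. The right side vanishes at k = 8, so the series terminates at degree 8.
Standard normalization L_n(0) = 1 gives a_0 = 1. Work upward with a_{k+1} = (k - 8) a_k / (k+1)^2:
  a_1 = (0 - 8)(1) / 1^2 = -8/1 = -8
  a_2 = (1 - 8)(-8) / 2^2 = 56/4 = 14
  a_3 = (2 - 8)(14) / 3^2 = -84/9 = -28/3
  a_4 = (3 - 8)(-28/3) / 4^2 = (140/3)/16 = 35/12
  a_5 = (4 - 8)(35/12) / 5^2 = (-35/3)/25 = -7/15
  a_6 = (5 - 8)(-7/15) / 6^2 = (7/5)/36 = 7/180
  a_7 = (6 - 8)(7/180) / 7^2 = (-7/90)/49 = -1/630
  a_8 = (7 - 8)(-1/630) / 8^2 = (1/630)/64 = 1/40320
Hence L_8(x) = x^8/40320 - x^7/630 + 7 x^6/180 - 7 x^5/15 + 35 x^4/12 - 28 x^3/3 + 14 x^2 - 8 x + 1.

L_8(x); series = x^8/40320 - x^7/630 + 7 x^6/180 - 7 x^5/15 + 35 x^4/12 - 28 x^3/3 + 14 x^2 - 8 x + 1


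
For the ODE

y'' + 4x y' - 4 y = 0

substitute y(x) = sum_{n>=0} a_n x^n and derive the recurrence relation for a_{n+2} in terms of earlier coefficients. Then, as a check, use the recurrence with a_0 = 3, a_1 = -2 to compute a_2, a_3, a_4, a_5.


Substitute y = sum_n a_n x^n.
y''(x) has coefficient (n+2)(n+1) a_{n+2} at x^n;
4 x y'(x) has coefficient 4 n a_n at x^n (shift);
-4 y(x) has coefficient -4 a_n at x^n.
Matching x^n: (n+2)(n+1) a_{n+2} + (4n - 4) a_n = 0.
Thus a_{n+2} = (-4n + 4) / ((n+1)(n+2)) * a_n.

Check with a_0 = 3, a_1 = -2 (apply the recurrence for n = 0, 1, 2, 3): a_0 = 3, a_1 = -2, a_2 = 6, a_3 = 0, a_4 = -2, a_5 = 0.

a_(n+2) = (-4n + 4) / ((n+1)(n+2)) * a_n; check: a_0 = 3, a_1 = -2, a_2 = 6, a_3 = 0, a_4 = -2, a_5 = 0


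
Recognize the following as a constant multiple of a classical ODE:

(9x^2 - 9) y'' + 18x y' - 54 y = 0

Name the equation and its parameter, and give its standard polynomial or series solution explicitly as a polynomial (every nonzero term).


All three coefficients share the factor -9; dividing through by -9 gives  (1 - x^2) y'' - 2x y' + 6 y = 0.
This matches the Legendre equation (1 - x^2) y'' - 2x y' + n(n+1) y = 0 (note the -2x y' term) with n(n+1) = 6, so n = 2; the polynomial solution is P_2(x).
With y = sum_k a_k x^k, matching x^k gives (k+2)(k+1) a_{k+2} = [k(k+1) - n(n+1)] a_k = (k - 2)(k + 3) a_k. The right side vanishes at k = 2, so the series with the parity of 2 terminates at degree 2.
Standard normalization (P_n(1) = 1): leading coefficient (2n)!/(2^n (n!)^2) = 24/(4*4) = 3/2, so a_2 = 3/2. Work downward with a_k = (k+1)(k+2) a_{k+2} / ((k - 2)(k + 3)):
  a_0 = (1)(2)(3/2) / ((0 - 2)(0 + 3)) = 3/(-6) = -1/2
Hence P_2(x) = 3 x^2/2 - 1/2.

P_2(x); series = 3 x^2/2 - 1/2


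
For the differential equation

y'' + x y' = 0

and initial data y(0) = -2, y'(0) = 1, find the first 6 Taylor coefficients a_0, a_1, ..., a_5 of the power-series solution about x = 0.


Ansatz: y(x) = sum_{n>=0} a_n x^n, so y'(x) = sum_{n>=1} n a_n x^(n-1) and y''(x) = sum_{n>=2} n(n-1) a_n x^(n-2).
Substitute into P(x) y'' + Q(x) y' + R(x) y = 0 with P(x) = 1, Q(x) = x, R(x) = 0, and match powers of x.
Initial conditions: a_0 = -2, a_1 = 1.
Setting the coefficient of each power of x to zero and solving order by order (substituting the coefficients already found):
  x^0: 2 a_2 = 0  ->  a_2 = 0
  x^1: 6 a_3 + a_1 = 0  ->  6 a_3 = -a_1 = -1  ->  a_3 = -1/6
  x^2: 12 a_4 + 2 a_2 = 0  ->  12 a_4 = -2 a_2 = 0  ->  a_4 = 0
  x^3: 20 a_5 + 3 a_3 = 0  ->  20 a_5 = -3 a_3 = 1/2  ->  a_5 = 1/40
Truncated series: y(x) = -2 + x - (1/6) x^3 + (1/40) x^5 + O(x^6).

a_0 = -2; a_1 = 1; a_2 = 0; a_3 = -1/6; a_4 = 0; a_5 = 1/40


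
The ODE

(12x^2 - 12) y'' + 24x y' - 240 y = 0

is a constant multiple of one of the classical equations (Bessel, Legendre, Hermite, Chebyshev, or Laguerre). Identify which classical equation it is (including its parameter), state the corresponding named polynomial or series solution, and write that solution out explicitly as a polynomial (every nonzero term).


All three coefficients share the factor -12; dividing through by -12 gives  (1 - x^2) y'' - 2x y' + 20 y = 0.
This matches the Legendre equation (1 - x^2) y'' - 2x y' + n(n+1) y = 0 (note the -2x y' term) with n(n+1) = 20, so n = 4; the polynomial solution is P_4(x).
With y = sum_k a_k x^k, matching x^k gives (k+2)(k+1) a_{k+2} = [k(k+1) - n(n+1)] a_k = (k - 4)(k + 5) a_k. The right side vanishes at k = 4, so the series with the parity of 4 terminates at degree 4.
Standard normalization (P_n(1) = 1): leading coefficient (2n)!/(2^n (n!)^2) = 40320/(16*576) = 35/8, so a_4 = 35/8. Work downward with a_k = (k+1)(k+2) a_{k+2} / ((k - 4)(k + 5)):
  a_2 = (3)(4)(35/8) / ((2 - 4)(2 + 5)) = (105/2)/(-14) = -15/4
  a_0 = (1)(2)(-15/4) / ((0 - 4)(0 + 5)) = (-15/2)/(-20) = 3/8
Hence P_4(x) = 35 x^4/8 - 15 x^2/4 + 3/8.

P_4(x); series = 35 x^4/8 - 15 x^2/4 + 3/8


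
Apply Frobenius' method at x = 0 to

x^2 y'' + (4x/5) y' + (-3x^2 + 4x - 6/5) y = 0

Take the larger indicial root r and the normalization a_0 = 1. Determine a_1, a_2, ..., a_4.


Write in Frobenius form y'' + (p(x)/x) y' + (q(x)/x^2) y = 0:
  p(x) = 4/5,  q(x) = -3x^2 + 4x - 6/5.
Indicial equation: r(r-1) + (4/5) r + (-6/5) = 0 -> roots r_1 = 6/5, r_2 = -1.
Take r = r_1 = 6/5. Let y(x) = x^r sum_{n>=0} a_n x^n with a_0 = 1.
Substitute y = x^r sum a_n x^n and match x^{r+n}. The recurrence is
  D(n) a_n + 4 a_{n-1} - 3 a_{n-2} = 0,  where D(n) = (r+n)(r+n-1) + (4/5)(r+n) + (-6/5).
  a_n = [-4 a_{n-1} + 3 a_{n-2}] / D(n).
Since the indicial polynomial factors as (r - r_1)(r - r_2), D(n) = (r_1 + n - r_1)(r_1 + n - r_2) = n(n + 11/5).
Evaluating step by step (a_0 = 1):
  n = 1: D(1) = 1(1 + 11/5) = 16/5; numerator = -4(1) = -4; a_1 = (-4)/(16/5) = -5/4
  n = 2: D(2) = 2(2 + 11/5) = 42/5; numerator = -4(-5/4) + 3(1) = 8; a_2 = (8)/(42/5) = 20/21
  n = 3: D(3) = 3(3 + 11/5) = 78/5; numerator = -4(20/21) + 3(-5/4) = -635/84; a_3 = (-635/84)/(78/5) = -3175/6552
  n = 4: D(4) = 4(4 + 11/5) = 124/5; numerator = -4(-3175/6552) + 3(20/21) = 7855/1638; a_4 = (7855/1638)/(124/5) = 39275/203112

r = 6/5; a_0 = 1; a_1 = -5/4; a_2 = 20/21; a_3 = -3175/6552; a_4 = 39275/203112


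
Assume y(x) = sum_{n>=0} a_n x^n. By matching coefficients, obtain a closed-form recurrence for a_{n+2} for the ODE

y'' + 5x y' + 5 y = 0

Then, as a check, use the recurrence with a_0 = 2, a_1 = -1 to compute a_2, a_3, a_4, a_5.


Substitute y = sum_n a_n x^n.
y''(x) has coefficient (n+2)(n+1) a_{n+2} at x^n;
5 x y'(x) has coefficient 5 n a_n at x^n (shift);
5 y(x) has coefficient 5 a_n at x^n.
Matching x^n: (n+2)(n+1) a_{n+2} + (5n + 5) a_n = 0.
Thus a_{n+2} = (-5n - 5) / ((n+1)(n+2)) * a_n.

Check with a_0 = 2, a_1 = -1 (apply the recurrence for n = 0, 1, 2, 3): a_0 = 2, a_1 = -1, a_2 = -5, a_3 = 5/3, a_4 = 25/4, a_5 = -5/3.

a_(n+2) = (-5n - 5) / ((n+1)(n+2)) * a_n; check: a_0 = 2, a_1 = -1, a_2 = -5, a_3 = 5/3, a_4 = 25/4, a_5 = -5/3


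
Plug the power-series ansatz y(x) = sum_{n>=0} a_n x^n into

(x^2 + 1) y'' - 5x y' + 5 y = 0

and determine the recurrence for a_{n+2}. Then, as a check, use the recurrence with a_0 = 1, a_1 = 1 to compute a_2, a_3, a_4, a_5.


Substitute y = sum_n a_n x^n.
(1 + 1 x^2) y'' contributes (n+2)(n+1) a_{n+2} + n(n-1) a_n at x^n.
-5 x y'(x) contributes -5 n a_n at x^n.
5 y(x) contributes 5 a_n at x^n.
Matching x^n: (n+2)(n+1) a_{n+2} + (n(n-1) - 5 n + 5) a_n = 0.
Thus a_{n+2} = (-n(n-1) + 5 n - 5) / ((n+1)(n+2)) * a_n.

Check with a_0 = 1, a_1 = 1 (apply the recurrence for n = 0, 1, 2, 3): a_0 = 1, a_1 = 1, a_2 = -5/2, a_3 = 0, a_4 = -5/8, a_5 = 0.

a_(n+2) = (-n(n-1) + 5 n - 5) / ((n+1)(n+2)) * a_n; check: a_0 = 1, a_1 = 1, a_2 = -5/2, a_3 = 0, a_4 = -5/8, a_5 = 0


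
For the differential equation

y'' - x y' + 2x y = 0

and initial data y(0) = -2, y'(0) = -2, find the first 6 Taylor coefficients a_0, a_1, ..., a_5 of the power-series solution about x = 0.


Ansatz: y(x) = sum_{n>=0} a_n x^n, so y'(x) = sum_{n>=1} n a_n x^(n-1) and y''(x) = sum_{n>=2} n(n-1) a_n x^(n-2).
Substitute into P(x) y'' + Q(x) y' + R(x) y = 0 with P(x) = 1, Q(x) = -x, R(x) = 2x, and match powers of x.
Initial conditions: a_0 = -2, a_1 = -2.
Setting the coefficient of each power of x to zero and solving order by order (substituting the coefficients already found):
  x^0: 2 a_2 = 0  ->  a_2 = 0
  x^1: 6 a_3 - a_1 + 2 a_0 = 0  ->  6 a_3 = a_1 - 2 a_0 = 2  ->  a_3 = 1/3
  x^2: 12 a_4 - 2 a_2 + 2 a_1 = 0  ->  12 a_4 = 2 a_2 - 2 a_1 = 4  ->  a_4 = 1/3
  x^3: 20 a_5 - 3 a_3 + 2 a_2 = 0  ->  20 a_5 = 3 a_3 - 2 a_2 = 1  ->  a_5 = 1/20
Truncated series: y(x) = -2 - 2 x + (1/3) x^3 + (1/3) x^4 + (1/20) x^5 + O(x^6).

a_0 = -2; a_1 = -2; a_2 = 0; a_3 = 1/3; a_4 = 1/3; a_5 = 1/20


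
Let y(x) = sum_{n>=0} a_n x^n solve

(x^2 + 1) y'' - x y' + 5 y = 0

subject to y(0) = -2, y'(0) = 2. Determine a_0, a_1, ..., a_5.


Ansatz: y(x) = sum_{n>=0} a_n x^n, so y'(x) = sum_{n>=1} n a_n x^(n-1) and y''(x) = sum_{n>=2} n(n-1) a_n x^(n-2).
Substitute into P(x) y'' + Q(x) y' + R(x) y = 0 with P(x) = x^2 + 1, Q(x) = -x, R(x) = 5, and match powers of x.
Initial conditions: a_0 = -2, a_1 = 2.
Setting the coefficient of each power of x to zero and solving order by order (substituting the coefficients already found):
  x^0: 2 a_2 + 5 a_0 = 0  ->  2 a_2 = -5 a_0 = 10  ->  a_2 = 5
  x^1: 6 a_3 + 4 a_1 = 0  ->  6 a_3 = -4 a_1 = -8  ->  a_3 = -4/3
  x^2: 12 a_4 + 5 a_2 = 0  ->  12 a_4 = -5 a_2 = -25  ->  a_4 = -25/12
  x^3: 20 a_5 + 8 a_3 = 0  ->  20 a_5 = -8 a_3 = 32/3  ->  a_5 = 8/15
Truncated series: y(x) = -2 + 2 x + 5 x^2 - (4/3) x^3 - (25/12) x^4 + (8/15) x^5 + O(x^6).

a_0 = -2; a_1 = 2; a_2 = 5; a_3 = -4/3; a_4 = -25/12; a_5 = 8/15


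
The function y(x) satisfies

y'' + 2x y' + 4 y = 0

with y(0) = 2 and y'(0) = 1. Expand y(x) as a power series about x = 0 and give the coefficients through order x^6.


Ansatz: y(x) = sum_{n>=0} a_n x^n, so y'(x) = sum_{n>=1} n a_n x^(n-1) and y''(x) = sum_{n>=2} n(n-1) a_n x^(n-2).
Substitute into P(x) y'' + Q(x) y' + R(x) y = 0 with P(x) = 1, Q(x) = 2x, R(x) = 4, and match powers of x.
Initial conditions: a_0 = 2, a_1 = 1.
Setting the coefficient of each power of x to zero and solving order by order (substituting the coefficients already found):
  x^0: 2 a_2 + 4 a_0 = 0  ->  2 a_2 = -4 a_0 = -8  ->  a_2 = -4
  x^1: 6 a_3 + 6 a_1 = 0  ->  6 a_3 = -6 a_1 = -6  ->  a_3 = -1
  x^2: 12 a_4 + 8 a_2 = 0  ->  12 a_4 = -8 a_2 = 32  ->  a_4 = 8/3
  x^3: 20 a_5 + 10 a_3 = 0  ->  20 a_5 = -10 a_3 = 10  ->  a_5 = 1/2
  x^4: 30 a_6 + 12 a_4 = 0  ->  30 a_6 = -12 a_4 = -32  ->  a_6 = -16/15
Truncated series: y(x) = 2 + x - 4 x^2 - x^3 + (8/3) x^4 + (1/2) x^5 - (16/15) x^6 + O(x^7).

a_0 = 2; a_1 = 1; a_2 = -4; a_3 = -1; a_4 = 8/3; a_5 = 1/2; a_6 = -16/15


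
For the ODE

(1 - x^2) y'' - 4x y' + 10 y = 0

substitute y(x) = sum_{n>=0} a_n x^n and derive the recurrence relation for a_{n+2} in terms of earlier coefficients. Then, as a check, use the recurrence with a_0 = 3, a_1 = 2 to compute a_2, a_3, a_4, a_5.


Substitute y = sum_n a_n x^n.
(1 - 1 x^2) y'' contributes (n+2)(n+1) a_{n+2} - n(n-1) a_n at x^n.
-4 x y'(x) contributes -4 n a_n at x^n.
10 y(x) contributes 10 a_n at x^n.
Matching x^n: (n+2)(n+1) a_{n+2} + (-n(n-1) - 4 n + 10) a_n = 0.
Thus a_{n+2} = (n(n-1) + 4 n - 10) / ((n+1)(n+2)) * a_n.

Check with a_0 = 3, a_1 = 2 (apply the recurrence for n = 0, 1, 2, 3): a_0 = 3, a_1 = 2, a_2 = -15, a_3 = -2, a_4 = 0, a_5 = -4/5.

a_(n+2) = (n(n-1) + 4 n - 10) / ((n+1)(n+2)) * a_n; check: a_0 = 3, a_1 = 2, a_2 = -15, a_3 = -2, a_4 = 0, a_5 = -4/5


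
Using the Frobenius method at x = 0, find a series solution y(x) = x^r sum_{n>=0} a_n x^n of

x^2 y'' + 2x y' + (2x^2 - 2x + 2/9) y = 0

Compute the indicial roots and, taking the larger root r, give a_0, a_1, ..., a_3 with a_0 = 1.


Write in Frobenius form y'' + (p(x)/x) y' + (q(x)/x^2) y = 0:
  p(x) = 2,  q(x) = 2x^2 - 2x + 2/9.
Indicial equation: r(r-1) + (2) r + (2/9) = 0 -> roots r_1 = -1/3, r_2 = -2/3.
Take r = r_1 = -1/3. Let y(x) = x^r sum_{n>=0} a_n x^n with a_0 = 1.
Substitute y = x^r sum a_n x^n and match x^{r+n}. The recurrence is
  D(n) a_n - 2 a_{n-1} + 2 a_{n-2} = 0,  where D(n) = (r+n)(r+n-1) + (2)(r+n) + (2/9).
  a_n = [2 a_{n-1} - 2 a_{n-2}] / D(n).
Since the indicial polynomial factors as (r - r_1)(r - r_2), D(n) = (r_1 + n - r_1)(r_1 + n - r_2) = n(n + 1/3).
Evaluating step by step (a_0 = 1):
  n = 1: D(1) = 1(1 + 1/3) = 4/3; numerator = 2(1) = 2; a_1 = (2)/(4/3) = 3/2
  n = 2: D(2) = 2(2 + 1/3) = 14/3; numerator = 2(3/2) - 2(1) = 1; a_2 = (1)/(14/3) = 3/14
  n = 3: D(3) = 3(3 + 1/3) = 10; numerator = 2(3/14) - 2(3/2) = -18/7; a_3 = (-18/7)/(10) = -9/35

r = -1/3; a_0 = 1; a_1 = 3/2; a_2 = 3/14; a_3 = -9/35


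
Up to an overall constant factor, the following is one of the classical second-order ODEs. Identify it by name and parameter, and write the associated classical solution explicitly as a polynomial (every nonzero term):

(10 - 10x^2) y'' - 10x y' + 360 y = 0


All three coefficients share the factor 10; dividing through by 10 gives  (1 - x^2) y'' - x y' + 36 y = 0.
This matches the Chebyshev equation (1 - x^2) y'' - x y' + n^2 y = 0 (note the -x y' term, not -2x y') with n^2 = 36, so n = 6; the polynomial solution is T_6(x).
With y = sum_k a_k x^k, matching x^k gives (k+2)(k+1) a_{k+2} = (k^2 - n^2) a_k = (k - 6)(k + 6) a_k. The right side vanishes at k = 6, so the series with the parity of 6 terminates at degree 6.
Standard normalization: leading coefficient of T_n is 2^(n-1), so a_6 = 2^5 = 32. Work downward with a_k = (k+1)(k+2) a_{k+2} / ((k - 6)(k + 6)):
  a_4 = (5)(6)(32) / ((4 - 6)(4 + 6)) = 960/(-20) = -48
  a_2 = (3)(4)(-48) / ((2 - 6)(2 + 6)) = -576/(-32) = 18
  a_0 = (1)(2)(18) / ((0 - 6)(0 + 6)) = 36/(-36) = -1
Hence T_6(x) = 32 x^6 - 48 x^4 + 18 x^2 - 1.

T_6(x); series = 32 x^6 - 48 x^4 + 18 x^2 - 1


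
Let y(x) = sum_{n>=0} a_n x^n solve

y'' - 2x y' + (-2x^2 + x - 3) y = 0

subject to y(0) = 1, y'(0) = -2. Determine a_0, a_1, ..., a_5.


Ansatz: y(x) = sum_{n>=0} a_n x^n, so y'(x) = sum_{n>=1} n a_n x^(n-1) and y''(x) = sum_{n>=2} n(n-1) a_n x^(n-2).
Substitute into P(x) y'' + Q(x) y' + R(x) y = 0 with P(x) = 1, Q(x) = -2x, R(x) = -2x^2 + x - 3, and match powers of x.
Initial conditions: a_0 = 1, a_1 = -2.
Setting the coefficient of each power of x to zero and solving order by order (substituting the coefficients already found):
  x^0: 2 a_2 - 3 a_0 = 0  ->  2 a_2 = 3 a_0 = 3  ->  a_2 = 3/2
  x^1: 6 a_3 - 5 a_1 + a_0 = 0  ->  6 a_3 = 5 a_1 - a_0 = -11  ->  a_3 = -11/6
  x^2: 12 a_4 - 7 a_2 + a_1 - 2 a_0 = 0  ->  12 a_4 = 7 a_2 - a_1 + 2 a_0 = 29/2  ->  a_4 = 29/24
  x^3: 20 a_5 - 9 a_3 + a_2 - 2 a_1 = 0  ->  20 a_5 = 9 a_3 - a_2 + 2 a_1 = -22  ->  a_5 = -11/10
Truncated series: y(x) = 1 - 2 x + (3/2) x^2 - (11/6) x^3 + (29/24) x^4 - (11/10) x^5 + O(x^6).

a_0 = 1; a_1 = -2; a_2 = 3/2; a_3 = -11/6; a_4 = 29/24; a_5 = -11/10


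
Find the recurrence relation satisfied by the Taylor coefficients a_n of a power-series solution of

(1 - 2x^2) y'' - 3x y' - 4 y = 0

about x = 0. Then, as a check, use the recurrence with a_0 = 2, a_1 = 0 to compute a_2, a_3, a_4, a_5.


Substitute y = sum_n a_n x^n.
(1 - 2 x^2) y'' contributes (n+2)(n+1) a_{n+2} - 2 n(n-1) a_n at x^n.
-3 x y'(x) contributes -3 n a_n at x^n.
-4 y(x) contributes -4 a_n at x^n.
Matching x^n: (n+2)(n+1) a_{n+2} + (-2 n(n-1) - 3 n - 4) a_n = 0.
Thus a_{n+2} = (2 n(n-1) + 3 n + 4) / ((n+1)(n+2)) * a_n.

Check with a_0 = 2, a_1 = 0 (apply the recurrence for n = 0, 1, 2, 3): a_0 = 2, a_1 = 0, a_2 = 4, a_3 = 0, a_4 = 14/3, a_5 = 0.

a_(n+2) = (2 n(n-1) + 3 n + 4) / ((n+1)(n+2)) * a_n; check: a_0 = 2, a_1 = 0, a_2 = 4, a_3 = 0, a_4 = 14/3, a_5 = 0


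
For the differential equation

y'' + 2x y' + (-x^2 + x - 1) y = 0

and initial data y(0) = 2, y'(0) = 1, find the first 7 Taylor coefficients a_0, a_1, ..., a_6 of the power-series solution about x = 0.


Ansatz: y(x) = sum_{n>=0} a_n x^n, so y'(x) = sum_{n>=1} n a_n x^(n-1) and y''(x) = sum_{n>=2} n(n-1) a_n x^(n-2).
Substitute into P(x) y'' + Q(x) y' + R(x) y = 0 with P(x) = 1, Q(x) = 2x, R(x) = -x^2 + x - 1, and match powers of x.
Initial conditions: a_0 = 2, a_1 = 1.
Setting the coefficient of each power of x to zero and solving order by order (substituting the coefficients already found):
  x^0: 2 a_2 - a_0 = 0  ->  2 a_2 = a_0 = 2  ->  a_2 = 1
  x^1: 6 a_3 + a_1 + a_0 = 0  ->  6 a_3 = -a_1 - a_0 = -3  ->  a_3 = -1/2
  x^2: 12 a_4 + 3 a_2 + a_1 - a_0 = 0  ->  12 a_4 = -3 a_2 - a_1 + a_0 = -2  ->  a_4 = -1/6
  x^3: 20 a_5 + 5 a_3 + a_2 - a_1 = 0  ->  20 a_5 = -5 a_3 - a_2 + a_1 = 5/2  ->  a_5 = 1/8
  x^4: 30 a_6 + 7 a_4 + a_3 - a_2 = 0  ->  30 a_6 = -7 a_4 - a_3 + a_2 = 8/3  ->  a_6 = 4/45
Truncated series: y(x) = 2 + x + x^2 - (1/2) x^3 - (1/6) x^4 + (1/8) x^5 + (4/45) x^6 + O(x^7).

a_0 = 2; a_1 = 1; a_2 = 1; a_3 = -1/2; a_4 = -1/6; a_5 = 1/8; a_6 = 4/45


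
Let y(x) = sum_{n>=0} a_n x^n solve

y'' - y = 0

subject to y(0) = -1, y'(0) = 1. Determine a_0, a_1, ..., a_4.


Ansatz: y(x) = sum_{n>=0} a_n x^n, so y'(x) = sum_{n>=1} n a_n x^(n-1) and y''(x) = sum_{n>=2} n(n-1) a_n x^(n-2).
Substitute into P(x) y'' + Q(x) y' + R(x) y = 0 with P(x) = 1, Q(x) = 0, R(x) = -1, and match powers of x.
Initial conditions: a_0 = -1, a_1 = 1.
Setting the coefficient of each power of x to zero and solving order by order (substituting the coefficients already found):
  x^0: 2 a_2 - a_0 = 0  ->  2 a_2 = a_0 = -1  ->  a_2 = -1/2
  x^1: 6 a_3 - a_1 = 0  ->  6 a_3 = a_1 = 1  ->  a_3 = 1/6
  x^2: 12 a_4 - a_2 = 0  ->  12 a_4 = a_2 = -1/2  ->  a_4 = -1/24
Truncated series: y(x) = -1 + x - (1/2) x^2 + (1/6) x^3 - (1/24) x^4 + O(x^5).

a_0 = -1; a_1 = 1; a_2 = -1/2; a_3 = 1/6; a_4 = -1/24


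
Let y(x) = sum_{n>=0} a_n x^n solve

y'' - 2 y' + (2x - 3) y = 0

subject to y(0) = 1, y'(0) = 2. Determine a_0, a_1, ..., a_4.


Ansatz: y(x) = sum_{n>=0} a_n x^n, so y'(x) = sum_{n>=1} n a_n x^(n-1) and y''(x) = sum_{n>=2} n(n-1) a_n x^(n-2).
Substitute into P(x) y'' + Q(x) y' + R(x) y = 0 with P(x) = 1, Q(x) = -2, R(x) = 2x - 3, and match powers of x.
Initial conditions: a_0 = 1, a_1 = 2.
Setting the coefficient of each power of x to zero and solving order by order (substituting the coefficients already found):
  x^0: 2 a_2 - 2 a_1 - 3 a_0 = 0  ->  2 a_2 = 2 a_1 + 3 a_0 = 7  ->  a_2 = 7/2
  x^1: 6 a_3 - 4 a_2 - 3 a_1 + 2 a_0 = 0  ->  6 a_3 = 4 a_2 + 3 a_1 - 2 a_0 = 18  ->  a_3 = 3
  x^2: 12 a_4 - 6 a_3 - 3 a_2 + 2 a_1 = 0  ->  12 a_4 = 6 a_3 + 3 a_2 - 2 a_1 = 49/2  ->  a_4 = 49/24
Truncated series: y(x) = 1 + 2 x + (7/2) x^2 + 3 x^3 + (49/24) x^4 + O(x^5).

a_0 = 1; a_1 = 2; a_2 = 7/2; a_3 = 3; a_4 = 49/24


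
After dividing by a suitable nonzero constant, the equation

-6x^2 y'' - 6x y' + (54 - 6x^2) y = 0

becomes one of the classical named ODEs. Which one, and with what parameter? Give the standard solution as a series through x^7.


All three coefficients share the factor -6; dividing through by -6 gives  x^2 y'' + x y' + (x^2 - 9) y = 0.
This matches the Bessel equation x^2 y'' + x y' + (x^2 - nu^2) y = 0 with nu^2 = 9, so nu = 3; the solution bounded at x = 0 is J_3(x).
Frobenius at x = 0: indicial roots ±nu; for r = nu the recurrence k(k + 2nu) c_k = -c_{k-2} gives the standard series J_nu(x) = sum_{k>=0} (-1)^k / (k! (k+nu)!) (x/2)^(2k+nu). Evaluate the first 3 terms:
  k = 0: (-1)^0 / (0! * 3! * 2^3) x^3 = 1/(1*6*8) x^3 = (1/48) x^3
  k = 1: (-1)^1 / (1! * 4! * 2^5) x^5 = -1/(1*24*32) x^5 = (-1/768) x^5
  k = 2: (-1)^2 / (2! * 5! * 2^7) x^7 = 1/(2*120*128) x^7 = (1/30720) x^7
Hence J_3(x) = x^7/30720 - x^5/768 + x^3/48 + ....

J_3(x); series = x^7/30720 - x^5/768 + x^3/48


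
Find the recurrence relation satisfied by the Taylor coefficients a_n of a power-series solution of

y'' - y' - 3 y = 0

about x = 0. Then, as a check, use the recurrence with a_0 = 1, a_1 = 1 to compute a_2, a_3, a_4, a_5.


Substitute y = sum_n a_n x^n.
y''(x) has coefficient (n+2)(n+1) a_{n+2} at x^n;
-y'(x) has coefficient -(n+1) a_{n+1} at x^n;
-3 y(x) has coefficient -3 a_n at x^n.
Matching x^n: (n+2)(n+1) a_{n+2} - (n+1) a_{n+1} - 3 a_n = 0.
Thus a_{n+2} = [(n+1) a_{n+1} + 3 a_n] / ((n+1)(n+2)).

Check with a_0 = 1, a_1 = 1 (apply the recurrence for n = 0, 1, 2, 3): a_0 = 1, a_1 = 1, a_2 = 2, a_3 = 7/6, a_4 = 19/24, a_5 = 1/3.

a_(n+2) = [(n+1) a_(n+1) + 3 a_n] / ((n+1)(n+2)); check: a_0 = 1, a_1 = 1, a_2 = 2, a_3 = 7/6, a_4 = 19/24, a_5 = 1/3


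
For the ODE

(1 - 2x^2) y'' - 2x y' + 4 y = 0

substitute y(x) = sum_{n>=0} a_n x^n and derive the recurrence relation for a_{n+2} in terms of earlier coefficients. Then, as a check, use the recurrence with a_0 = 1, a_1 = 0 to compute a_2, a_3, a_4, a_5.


Substitute y = sum_n a_n x^n.
(1 - 2 x^2) y'' contributes (n+2)(n+1) a_{n+2} - 2 n(n-1) a_n at x^n.
-2 x y'(x) contributes -2 n a_n at x^n.
4 y(x) contributes 4 a_n at x^n.
Matching x^n: (n+2)(n+1) a_{n+2} + (-2 n(n-1) - 2 n + 4) a_n = 0.
Thus a_{n+2} = (2 n(n-1) + 2 n - 4) / ((n+1)(n+2)) * a_n.

Check with a_0 = 1, a_1 = 0 (apply the recurrence for n = 0, 1, 2, 3): a_0 = 1, a_1 = 0, a_2 = -2, a_3 = 0, a_4 = -2/3, a_5 = 0.

a_(n+2) = (2 n(n-1) + 2 n - 4) / ((n+1)(n+2)) * a_n; check: a_0 = 1, a_1 = 0, a_2 = -2, a_3 = 0, a_4 = -2/3, a_5 = 0


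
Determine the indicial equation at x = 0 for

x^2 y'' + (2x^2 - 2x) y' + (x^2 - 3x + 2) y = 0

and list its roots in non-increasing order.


Divide by x^2 to reach normal form y'' + P_1(x) y' + P_2(x) y = 0 with P_1(x) = 2 - 2/x and P_2(x) = 1 - 3/x + 2/x^2.
x = 0 is a singular point because the y'-coefficient 2 - 2/x has a pole at x = 0 and the y-coefficient 1 - 3/x + 2/x^2 has a pole at x = 0.
It is a regular singular point because x P_1(x) = p(x) = 2x - 2 and x^2 P_2(x) = q(x) = x^2 - 3x + 2 are polynomials, hence analytic at x = 0.
p(0) = -2,  q(0) = 2.
Indicial equation: r(r-1) + p(0) r + q(0) = 0, i.e. r^2 + (p(0) - 1) r + q(0) = 0, i.e. r^2 - 3 r + 2 = 0.
Discriminant: (-3)^2 - 4(2) = 1, so r = (3 ± 1)/2.
Solving: r_1 = 2, r_2 = 1.

indicial: r^2 - 3 r + 2 = 0; roots r_1 = 2, r_2 = 1


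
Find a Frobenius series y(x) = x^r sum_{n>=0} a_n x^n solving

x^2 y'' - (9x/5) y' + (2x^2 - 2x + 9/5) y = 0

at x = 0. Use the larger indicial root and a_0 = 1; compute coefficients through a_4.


Write in Frobenius form y'' + (p(x)/x) y' + (q(x)/x^2) y = 0:
  p(x) = -9/5,  q(x) = 2x^2 - 2x + 9/5.
Indicial equation: r(r-1) + (-9/5) r + (9/5) = 0 -> roots r_1 = 9/5, r_2 = 1.
Take r = r_1 = 9/5. Let y(x) = x^r sum_{n>=0} a_n x^n with a_0 = 1.
Substitute y = x^r sum a_n x^n and match x^{r+n}. The recurrence is
  D(n) a_n - 2 a_{n-1} + 2 a_{n-2} = 0,  where D(n) = (r+n)(r+n-1) + (-9/5)(r+n) + (9/5).
  a_n = [2 a_{n-1} - 2 a_{n-2}] / D(n).
Since the indicial polynomial factors as (r - r_1)(r - r_2), D(n) = (r_1 + n - r_1)(r_1 + n - r_2) = n(n + 4/5).
Evaluating step by step (a_0 = 1):
  n = 1: D(1) = 1(1 + 4/5) = 9/5; numerator = 2(1) = 2; a_1 = (2)/(9/5) = 10/9
  n = 2: D(2) = 2(2 + 4/5) = 28/5; numerator = 2(10/9) - 2(1) = 2/9; a_2 = (2/9)/(28/5) = 5/126
  n = 3: D(3) = 3(3 + 4/5) = 57/5; numerator = 2(5/126) - 2(10/9) = -15/7; a_3 = (-15/7)/(57/5) = -25/133
  n = 4: D(4) = 4(4 + 4/5) = 96/5; numerator = 2(-25/133) - 2(5/126) = -545/1197; a_4 = (-545/1197)/(96/5) = -2725/114912

r = 9/5; a_0 = 1; a_1 = 10/9; a_2 = 5/126; a_3 = -25/133; a_4 = -2725/114912
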